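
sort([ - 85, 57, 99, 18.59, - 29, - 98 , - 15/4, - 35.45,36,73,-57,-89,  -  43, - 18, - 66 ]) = [ - 98, - 89 ,- 85, - 66, - 57,-43, - 35.45, - 29, - 18 , - 15/4,18.59 , 36, 57, 73,99] 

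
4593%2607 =1986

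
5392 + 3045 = 8437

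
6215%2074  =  2067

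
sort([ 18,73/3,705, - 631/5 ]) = [-631/5,18, 73/3,  705 ] 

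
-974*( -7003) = 6820922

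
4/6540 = 1/1635 = 0.00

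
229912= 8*28739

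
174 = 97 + 77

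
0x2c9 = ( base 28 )PD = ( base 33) lk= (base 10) 713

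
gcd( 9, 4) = 1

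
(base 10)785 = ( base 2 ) 1100010001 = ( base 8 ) 1421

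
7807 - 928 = 6879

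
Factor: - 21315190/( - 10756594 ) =5^1 * 13^1*  23^( - 1 ) * 113^1*197^( - 1)* 1187^(- 1 )*1451^1=10657595/5378297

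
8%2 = 0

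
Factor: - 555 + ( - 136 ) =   -  691^1 = - 691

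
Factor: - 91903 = - 7^1*19^1*691^1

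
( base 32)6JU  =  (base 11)5106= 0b1101001111110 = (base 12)3B12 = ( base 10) 6782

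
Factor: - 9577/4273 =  - 61^1 * 157^1*4273^( - 1) 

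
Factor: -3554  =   - 2^1 * 1777^1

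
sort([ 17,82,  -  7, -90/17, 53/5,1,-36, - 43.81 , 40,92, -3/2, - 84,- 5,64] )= [ - 84,  -  43.81, - 36,- 7, - 90/17,  -  5,  -  3/2,  1,53/5, 17,40, 64 , 82, 92]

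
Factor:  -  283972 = -2^2*13^1*43^1 * 127^1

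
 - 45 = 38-83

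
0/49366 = 0= 0.00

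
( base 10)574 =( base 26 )m2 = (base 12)3ba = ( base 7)1450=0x23E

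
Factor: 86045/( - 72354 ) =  - 2^(-1 )*3^ ( - 1 )*5^1*31^(- 1 )* 389^( - 1)*17209^1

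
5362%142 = 108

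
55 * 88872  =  4887960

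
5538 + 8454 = 13992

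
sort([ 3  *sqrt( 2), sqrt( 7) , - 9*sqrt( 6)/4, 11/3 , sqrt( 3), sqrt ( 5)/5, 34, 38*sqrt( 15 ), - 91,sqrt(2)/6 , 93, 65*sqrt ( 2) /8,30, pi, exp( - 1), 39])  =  [ - 91, - 9*sqrt( 6)/4, sqrt(2)/6, exp( - 1 ), sqrt( 5) /5, sqrt( 3),sqrt( 7), pi, 11/3, 3*sqrt( 2),  65*sqrt( 2)/8,30, 34, 39, 93, 38*sqrt( 15)]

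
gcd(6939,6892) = 1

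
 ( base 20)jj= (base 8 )617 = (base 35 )BE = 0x18f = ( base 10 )399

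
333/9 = 37=37.00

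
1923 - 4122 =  - 2199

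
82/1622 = 41/811 = 0.05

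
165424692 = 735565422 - 570140730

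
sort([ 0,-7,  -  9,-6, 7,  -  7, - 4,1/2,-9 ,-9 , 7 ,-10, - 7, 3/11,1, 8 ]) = [ - 10, -9,-9, - 9,-7,-7, - 7, - 6, - 4,  0, 3/11, 1/2, 1, 7, 7,8 ]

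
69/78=23/26 = 0.88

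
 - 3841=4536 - 8377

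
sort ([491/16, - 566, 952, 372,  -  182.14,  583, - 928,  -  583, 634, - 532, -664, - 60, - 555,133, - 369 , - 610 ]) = [  -  928  , - 664, - 610,-583, - 566, - 555,  -  532  , - 369, - 182.14, -60 , 491/16, 133 , 372,583, 634,952]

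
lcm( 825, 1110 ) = 61050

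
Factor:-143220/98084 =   -  3^1*5^1*11^1*113^( - 1) =-  165/113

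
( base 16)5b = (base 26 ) 3d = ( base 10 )91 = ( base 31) 2t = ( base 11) 83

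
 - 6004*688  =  -4130752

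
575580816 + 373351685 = 948932501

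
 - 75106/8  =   - 9389 + 3/4 = - 9388.25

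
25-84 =-59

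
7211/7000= 1+211/7000= 1.03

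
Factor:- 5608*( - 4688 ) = 26290304 = 2^7*293^1 * 701^1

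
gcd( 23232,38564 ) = 4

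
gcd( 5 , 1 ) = 1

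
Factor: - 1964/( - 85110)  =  982/42555 = 2^1*3^(-1)*5^( - 1 )*491^1*2837^(- 1)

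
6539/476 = 13 + 351/476 = 13.74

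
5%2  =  1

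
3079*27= 83133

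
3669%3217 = 452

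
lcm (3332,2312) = 113288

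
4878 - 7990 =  - 3112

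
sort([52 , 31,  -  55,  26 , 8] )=[ - 55,8, 26,31,52] 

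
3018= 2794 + 224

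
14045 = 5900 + 8145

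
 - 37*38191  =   - 1413067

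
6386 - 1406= 4980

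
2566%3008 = 2566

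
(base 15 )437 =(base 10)952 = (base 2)1110111000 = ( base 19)2c2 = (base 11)796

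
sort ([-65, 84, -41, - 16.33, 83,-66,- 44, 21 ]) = [ - 66,-65,-44, - 41,-16.33,21, 83 , 84 ] 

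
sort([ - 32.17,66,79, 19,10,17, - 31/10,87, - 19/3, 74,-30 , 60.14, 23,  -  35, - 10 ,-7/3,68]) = [-35 , - 32.17,-30,  -  10,-19/3,  -  31/10, - 7/3, 10, 17, 19, 23,  60.14,66 , 68,74,79, 87]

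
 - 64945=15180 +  - 80125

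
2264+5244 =7508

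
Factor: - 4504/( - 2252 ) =2^1 = 2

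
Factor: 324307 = 29^1 * 53^1*211^1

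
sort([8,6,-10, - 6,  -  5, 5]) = [ - 10,-6,-5, 5,6, 8]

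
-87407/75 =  - 1166 + 43/75 =-1165.43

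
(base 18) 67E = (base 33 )1U5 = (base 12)1258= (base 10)2084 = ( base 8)4044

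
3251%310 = 151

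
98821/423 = 233+262/423 = 233.62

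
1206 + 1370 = 2576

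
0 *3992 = 0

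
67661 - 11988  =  55673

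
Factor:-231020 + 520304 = 2^2*3^1*24107^1 = 289284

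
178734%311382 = 178734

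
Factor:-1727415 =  - 3^2 * 5^1*23^1*1669^1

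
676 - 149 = 527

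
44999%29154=15845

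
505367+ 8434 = 513801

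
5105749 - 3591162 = 1514587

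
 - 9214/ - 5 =1842 + 4/5 = 1842.80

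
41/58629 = 41/58629 =0.00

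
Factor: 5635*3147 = 3^1  *5^1*7^2*23^1 *1049^1 = 17733345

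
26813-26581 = 232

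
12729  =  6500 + 6229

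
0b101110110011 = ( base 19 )85c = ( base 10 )2995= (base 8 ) 5663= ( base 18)947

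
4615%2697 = 1918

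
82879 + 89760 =172639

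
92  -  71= 21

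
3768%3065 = 703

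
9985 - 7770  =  2215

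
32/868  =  8/217 = 0.04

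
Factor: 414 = 2^1*3^2*23^1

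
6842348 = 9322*734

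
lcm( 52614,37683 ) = 2788542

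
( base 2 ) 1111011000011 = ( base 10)7875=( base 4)1323003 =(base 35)6f0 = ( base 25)cf0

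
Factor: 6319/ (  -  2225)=  -  71/25 = - 5^ ( - 2 ) * 71^1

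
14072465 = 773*18205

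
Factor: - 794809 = -31^1*25639^1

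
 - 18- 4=-22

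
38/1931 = 38/1931 = 0.02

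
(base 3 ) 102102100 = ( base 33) 7l9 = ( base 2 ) 10000010000101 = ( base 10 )8325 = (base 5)231300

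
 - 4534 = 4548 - 9082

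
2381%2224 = 157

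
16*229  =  3664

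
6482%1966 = 584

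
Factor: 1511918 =2^1*755959^1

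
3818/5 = 3818/5 = 763.60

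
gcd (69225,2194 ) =1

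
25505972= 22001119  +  3504853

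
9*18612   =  167508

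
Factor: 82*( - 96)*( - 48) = 377856 = 2^10*3^2 * 41^1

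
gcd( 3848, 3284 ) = 4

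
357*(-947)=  - 338079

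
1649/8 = 206+1/8  =  206.12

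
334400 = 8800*38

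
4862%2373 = 116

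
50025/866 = 50025/866 = 57.77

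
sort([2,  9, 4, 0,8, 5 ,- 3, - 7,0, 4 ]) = [-7,-3 , 0, 0, 2, 4,4,5,  8,  9]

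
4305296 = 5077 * 848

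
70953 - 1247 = 69706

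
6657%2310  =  2037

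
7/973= 1/139= 0.01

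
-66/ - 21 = 3 + 1/7   =  3.14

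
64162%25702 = 12758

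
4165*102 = 424830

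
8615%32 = 7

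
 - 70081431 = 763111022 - 833192453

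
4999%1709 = 1581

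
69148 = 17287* 4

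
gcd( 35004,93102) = 6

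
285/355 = 57/71 = 0.80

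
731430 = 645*1134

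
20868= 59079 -38211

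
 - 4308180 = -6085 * 708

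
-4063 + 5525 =1462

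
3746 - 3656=90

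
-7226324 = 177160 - 7403484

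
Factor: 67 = 67^1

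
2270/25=454/5 =90.80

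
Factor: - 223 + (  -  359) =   -  582 = - 2^1*3^1*97^1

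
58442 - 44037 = 14405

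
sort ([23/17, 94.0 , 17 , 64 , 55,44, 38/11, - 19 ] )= [ - 19, 23/17,38/11,17,44, 55 , 64, 94.0 ] 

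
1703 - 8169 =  - 6466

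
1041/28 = 1041/28 = 37.18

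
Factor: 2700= 2^2*3^3 *5^2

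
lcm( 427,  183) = 1281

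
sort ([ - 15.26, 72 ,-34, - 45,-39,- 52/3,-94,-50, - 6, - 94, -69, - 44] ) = [ - 94,-94, - 69, - 50, - 45,-44, - 39,-34, - 52/3 , - 15.26,-6,  72] 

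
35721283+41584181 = 77305464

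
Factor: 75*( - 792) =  - 2^3*3^3*5^2*11^1 = -  59400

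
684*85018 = 58152312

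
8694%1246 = 1218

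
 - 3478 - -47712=44234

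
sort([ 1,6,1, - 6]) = [ - 6, 1 , 1,6] 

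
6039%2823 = 393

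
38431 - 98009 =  - 59578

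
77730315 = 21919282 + 55811033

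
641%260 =121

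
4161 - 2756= 1405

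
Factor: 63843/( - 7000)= -2^( - 3 )* 3^1*5^( - 3 )*7^ ( - 1 ) * 13^1*1637^1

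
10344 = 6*1724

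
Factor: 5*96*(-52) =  - 2^7 * 3^1* 5^1*13^1= - 24960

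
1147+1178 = 2325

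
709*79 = 56011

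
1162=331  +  831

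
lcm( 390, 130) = 390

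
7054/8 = 3527/4= 881.75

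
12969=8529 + 4440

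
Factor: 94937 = 139^1*683^1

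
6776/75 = 90  +  26/75  =  90.35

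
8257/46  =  179 + 1/2 = 179.50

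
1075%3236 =1075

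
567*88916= 50415372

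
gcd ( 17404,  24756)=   4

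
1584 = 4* 396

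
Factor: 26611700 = 2^2*5^2*266117^1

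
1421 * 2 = 2842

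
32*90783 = 2905056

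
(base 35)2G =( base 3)10012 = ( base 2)1010110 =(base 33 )2k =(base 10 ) 86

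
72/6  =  12 = 12.00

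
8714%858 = 134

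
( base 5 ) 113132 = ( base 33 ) 3R9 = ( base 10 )4167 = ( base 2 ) 1000001000111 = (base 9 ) 5640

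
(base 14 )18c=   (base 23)DL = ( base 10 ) 320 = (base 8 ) 500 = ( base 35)95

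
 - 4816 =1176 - 5992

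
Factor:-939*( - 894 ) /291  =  2^1 * 3^1*97^( - 1)*149^1*313^1 = 279822/97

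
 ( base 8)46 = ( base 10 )38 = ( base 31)17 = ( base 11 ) 35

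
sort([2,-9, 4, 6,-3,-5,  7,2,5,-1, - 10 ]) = [ - 10, - 9, - 5, - 3,-1, 2,  2, 4 , 5, 6,7]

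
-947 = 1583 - 2530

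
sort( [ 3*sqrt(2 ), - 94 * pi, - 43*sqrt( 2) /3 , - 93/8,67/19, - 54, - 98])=[ - 94*pi, - 98, - 54, - 43*sqrt(2)/3, - 93/8, 67/19,3*sqrt( 2) ]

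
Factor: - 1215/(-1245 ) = 3^4*83^(  -  1 ) = 81/83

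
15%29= 15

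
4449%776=569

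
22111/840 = 26 + 271/840=26.32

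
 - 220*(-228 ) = 50160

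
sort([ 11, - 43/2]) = [ - 43/2, 11 ]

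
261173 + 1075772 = 1336945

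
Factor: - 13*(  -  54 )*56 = 39312=2^4*3^3  *  7^1*13^1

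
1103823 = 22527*49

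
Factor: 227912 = 2^3*31^1*919^1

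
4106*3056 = 12547936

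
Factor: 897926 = 2^1*43^1*53^1*197^1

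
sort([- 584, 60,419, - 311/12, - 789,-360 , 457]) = [ - 789, - 584, - 360,- 311/12,60, 419,457]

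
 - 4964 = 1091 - 6055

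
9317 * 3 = 27951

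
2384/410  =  1192/205= 5.81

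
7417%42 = 25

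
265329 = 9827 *27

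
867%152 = 107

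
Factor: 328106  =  2^1 *29^1*5657^1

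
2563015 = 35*73229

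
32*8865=283680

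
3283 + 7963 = 11246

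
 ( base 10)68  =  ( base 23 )2m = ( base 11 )62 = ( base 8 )104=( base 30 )28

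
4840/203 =23 + 171/203 = 23.84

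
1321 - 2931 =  - 1610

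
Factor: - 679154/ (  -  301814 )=7^1  *139^1*349^1 * 150907^(-1)= 339577/150907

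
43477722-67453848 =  - 23976126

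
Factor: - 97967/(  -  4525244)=2^( - 2)*97^(-1 )*107^( - 1 )*109^( -1)*97967^1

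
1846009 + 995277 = 2841286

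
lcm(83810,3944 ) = 335240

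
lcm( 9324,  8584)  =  540792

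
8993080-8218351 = 774729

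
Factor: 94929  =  3^1*31643^1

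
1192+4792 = 5984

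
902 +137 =1039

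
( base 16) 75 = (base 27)49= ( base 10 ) 117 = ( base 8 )165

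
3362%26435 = 3362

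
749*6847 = 5128403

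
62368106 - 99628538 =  - 37260432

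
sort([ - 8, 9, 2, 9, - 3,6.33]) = [ - 8,-3, 2, 6.33,9,9 ]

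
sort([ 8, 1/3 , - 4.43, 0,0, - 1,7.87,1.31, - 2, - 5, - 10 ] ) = [ - 10, - 5, - 4.43,-2, - 1,0, 0 , 1/3, 1.31, 7.87, 8]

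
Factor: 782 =2^1 * 17^1*23^1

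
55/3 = 18  +  1/3 = 18.33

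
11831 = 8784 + 3047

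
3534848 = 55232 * 64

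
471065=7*67295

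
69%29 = 11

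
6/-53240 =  - 3/26620 =- 0.00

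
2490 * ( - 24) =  - 59760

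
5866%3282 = 2584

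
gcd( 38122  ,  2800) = 14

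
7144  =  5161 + 1983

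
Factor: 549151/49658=2^( - 1)*7^( - 1)*17^1 * 3547^ (-1) * 32303^1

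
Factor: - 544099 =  - 544099^1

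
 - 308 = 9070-9378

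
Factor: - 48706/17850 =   -  3^(-1 )*5^(  -  2) * 7^2*17^( - 1 ) * 71^1= - 3479/1275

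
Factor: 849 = 3^1*283^1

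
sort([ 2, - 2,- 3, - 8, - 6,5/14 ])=[ - 8, - 6, - 3, - 2,5/14,  2 ]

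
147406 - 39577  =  107829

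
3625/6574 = 3625/6574 = 0.55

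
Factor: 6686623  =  173^1*38651^1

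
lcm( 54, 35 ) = 1890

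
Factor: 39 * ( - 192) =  - 7488  =  -2^6*3^2*13^1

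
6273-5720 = 553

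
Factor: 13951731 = 3^1*23^1*241^1*839^1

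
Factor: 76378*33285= 2542241730  =  2^1*3^1*5^1*7^1*317^1*38189^1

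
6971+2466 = 9437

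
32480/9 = 32480/9 = 3608.89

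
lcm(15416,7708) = 15416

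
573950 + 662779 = 1236729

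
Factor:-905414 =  - 2^1*59^1* 7673^1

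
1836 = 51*36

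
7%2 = 1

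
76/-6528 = - 19/1632 = -0.01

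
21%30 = 21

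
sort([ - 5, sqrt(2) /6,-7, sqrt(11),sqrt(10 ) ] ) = [ - 7, - 5,sqrt( 2)/6, sqrt(10), sqrt( 11 )] 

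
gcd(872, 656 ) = 8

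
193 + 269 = 462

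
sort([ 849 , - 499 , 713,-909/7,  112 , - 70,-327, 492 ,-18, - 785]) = [ - 785, - 499, - 327,-909/7,-70 , - 18, 112,492, 713,849]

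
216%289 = 216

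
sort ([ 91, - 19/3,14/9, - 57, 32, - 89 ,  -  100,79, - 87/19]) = [ - 100, - 89, - 57, - 19/3, - 87/19, 14/9,32,79,91 ] 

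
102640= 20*5132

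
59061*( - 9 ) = -531549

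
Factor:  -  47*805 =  - 5^1*7^1*23^1 * 47^1 = - 37835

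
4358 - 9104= - 4746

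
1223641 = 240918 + 982723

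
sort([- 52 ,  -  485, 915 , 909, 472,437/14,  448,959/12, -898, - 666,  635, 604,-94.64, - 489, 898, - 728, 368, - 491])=[ - 898, - 728,-666,  -  491,  -  489, - 485, - 94.64, - 52 , 437/14,959/12, 368, 448, 472, 604, 635, 898,909, 915]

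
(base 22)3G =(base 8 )122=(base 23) 3d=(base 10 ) 82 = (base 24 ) 3A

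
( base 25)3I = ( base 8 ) 135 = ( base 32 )2t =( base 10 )93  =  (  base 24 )3l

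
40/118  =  20/59 = 0.34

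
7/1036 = 1/148 =0.01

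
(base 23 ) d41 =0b1101100111010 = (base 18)1394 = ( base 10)6970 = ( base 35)5O5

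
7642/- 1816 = -3821/908 = - 4.21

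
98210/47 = 2089 + 27/47 = 2089.57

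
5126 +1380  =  6506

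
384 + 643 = 1027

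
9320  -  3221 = 6099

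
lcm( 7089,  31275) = 531675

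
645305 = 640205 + 5100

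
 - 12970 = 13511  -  26481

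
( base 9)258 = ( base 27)7Q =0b11010111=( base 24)8N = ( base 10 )215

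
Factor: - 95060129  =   - 95060129^1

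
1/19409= 1/19409 = 0.00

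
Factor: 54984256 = 2^6*17^1*97^1 * 521^1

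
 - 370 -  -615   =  245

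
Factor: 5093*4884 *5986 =148897033032 = 2^3*3^1*11^2*37^1*41^1*73^1*463^1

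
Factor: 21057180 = 2^2 * 3^1 * 5^1*71^1*4943^1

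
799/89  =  8 + 87/89 = 8.98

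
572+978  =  1550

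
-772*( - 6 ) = 4632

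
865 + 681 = 1546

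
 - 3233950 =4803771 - 8037721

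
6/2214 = 1/369 = 0.00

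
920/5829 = 920/5829 = 0.16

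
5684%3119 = 2565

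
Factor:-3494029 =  - 7^1*11^1*45377^1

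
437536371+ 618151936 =1055688307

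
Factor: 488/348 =122/87 = 2^1*3^( - 1 )*29^(-1 )*61^1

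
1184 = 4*296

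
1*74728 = 74728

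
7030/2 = 3515 = 3515.00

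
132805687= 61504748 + 71300939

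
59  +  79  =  138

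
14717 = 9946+4771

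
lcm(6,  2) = 6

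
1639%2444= 1639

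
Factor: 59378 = 2^1*11^1*2699^1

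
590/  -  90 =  - 7 + 4/9= - 6.56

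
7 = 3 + 4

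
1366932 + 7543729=8910661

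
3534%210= 174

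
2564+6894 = 9458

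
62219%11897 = 2734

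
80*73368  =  5869440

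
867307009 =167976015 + 699330994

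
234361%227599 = 6762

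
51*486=24786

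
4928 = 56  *88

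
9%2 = 1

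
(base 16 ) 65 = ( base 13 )7a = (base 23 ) 49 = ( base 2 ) 1100101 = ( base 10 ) 101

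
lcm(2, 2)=2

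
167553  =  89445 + 78108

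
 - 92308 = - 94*982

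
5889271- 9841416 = -3952145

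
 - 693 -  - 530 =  - 163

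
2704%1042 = 620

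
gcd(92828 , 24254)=2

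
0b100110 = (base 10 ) 38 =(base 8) 46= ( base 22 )1G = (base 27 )1B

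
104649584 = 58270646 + 46378938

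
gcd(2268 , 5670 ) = 1134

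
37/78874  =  37/78874 = 0.00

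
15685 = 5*3137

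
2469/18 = 137 + 1/6 =137.17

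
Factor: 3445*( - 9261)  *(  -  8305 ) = 264963924225 = 3^3*5^2*7^3 * 11^1*13^1*53^1*151^1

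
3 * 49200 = 147600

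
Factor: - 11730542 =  - 2^1* 47^1*124793^1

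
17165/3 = 17165/3 = 5721.67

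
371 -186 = 185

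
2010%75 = 60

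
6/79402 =3/39701 = 0.00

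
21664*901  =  19519264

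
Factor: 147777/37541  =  681/173 = 3^1*173^( - 1 )*227^1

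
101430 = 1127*90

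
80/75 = 16/15 = 1.07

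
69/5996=69/5996 =0.01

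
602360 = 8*75295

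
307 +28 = 335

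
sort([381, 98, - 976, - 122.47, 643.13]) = [-976, - 122.47, 98, 381,643.13 ] 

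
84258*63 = 5308254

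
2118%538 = 504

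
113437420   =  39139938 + 74297482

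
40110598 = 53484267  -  13373669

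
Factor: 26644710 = 2^1*3^1*5^1 * 888157^1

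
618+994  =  1612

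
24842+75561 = 100403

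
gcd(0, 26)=26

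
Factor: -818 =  - 2^1*409^1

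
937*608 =569696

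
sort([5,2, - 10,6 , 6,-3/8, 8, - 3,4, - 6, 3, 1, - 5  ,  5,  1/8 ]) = [ - 10,-6 , - 5 , - 3,  -  3/8,1/8,  1, 2,3,4 , 5,5,  6,6,8 ] 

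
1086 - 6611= - 5525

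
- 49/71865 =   -  49/71865  =  -0.00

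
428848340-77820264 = 351028076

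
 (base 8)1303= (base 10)707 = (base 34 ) KR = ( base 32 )m3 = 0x2c3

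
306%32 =18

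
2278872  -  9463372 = - 7184500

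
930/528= 1 + 67/88 = 1.76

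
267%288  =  267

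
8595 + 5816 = 14411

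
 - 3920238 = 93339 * ( - 42 )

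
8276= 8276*1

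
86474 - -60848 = 147322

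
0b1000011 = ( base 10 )67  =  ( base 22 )31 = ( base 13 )52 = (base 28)2b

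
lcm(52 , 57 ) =2964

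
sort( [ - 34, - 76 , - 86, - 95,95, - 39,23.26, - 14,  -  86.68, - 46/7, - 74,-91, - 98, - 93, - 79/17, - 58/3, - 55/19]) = [ - 98,  -  95, - 93, - 91, - 86.68, - 86,-76, - 74, - 39, - 34, - 58/3, - 14, - 46/7, - 79/17, - 55/19  ,  23.26 , 95 ] 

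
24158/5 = 24158/5 =4831.60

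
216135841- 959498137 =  - 743362296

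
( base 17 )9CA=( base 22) 5hl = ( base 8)5377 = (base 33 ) 2ja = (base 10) 2815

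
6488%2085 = 233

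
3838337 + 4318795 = 8157132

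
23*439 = 10097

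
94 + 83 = 177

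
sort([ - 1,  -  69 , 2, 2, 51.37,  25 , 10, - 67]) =[ - 69, - 67, - 1,2 , 2,  10,25, 51.37 ] 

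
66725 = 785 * 85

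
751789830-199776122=552013708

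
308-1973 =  - 1665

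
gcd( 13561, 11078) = 191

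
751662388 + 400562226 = 1152224614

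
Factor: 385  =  5^1 * 7^1*11^1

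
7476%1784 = 340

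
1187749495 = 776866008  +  410883487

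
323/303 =323/303 = 1.07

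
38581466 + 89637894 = 128219360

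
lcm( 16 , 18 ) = 144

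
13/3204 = 13/3204  =  0.00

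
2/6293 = 2/6293 = 0.00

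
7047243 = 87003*81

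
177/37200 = 59/12400 = 0.00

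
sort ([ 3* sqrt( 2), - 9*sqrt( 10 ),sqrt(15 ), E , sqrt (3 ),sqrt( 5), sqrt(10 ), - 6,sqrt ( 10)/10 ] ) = [ - 9*sqrt( 10) ,-6,sqrt( 10 )/10,sqrt( 3),  sqrt(5),E, sqrt(10),sqrt ( 15), 3*sqrt( 2)] 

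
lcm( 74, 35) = 2590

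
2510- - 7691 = 10201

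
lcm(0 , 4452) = 0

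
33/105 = 11/35 =0.31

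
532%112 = 84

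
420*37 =15540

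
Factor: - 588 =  - 2^2*3^1*7^2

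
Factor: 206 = 2^1 * 103^1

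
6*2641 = 15846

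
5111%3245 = 1866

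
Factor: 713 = 23^1*31^1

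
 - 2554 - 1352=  - 3906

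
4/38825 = 4/38825 = 0.00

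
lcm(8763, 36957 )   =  850011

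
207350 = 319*650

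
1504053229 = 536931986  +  967121243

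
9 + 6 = 15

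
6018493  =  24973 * 241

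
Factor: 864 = 2^5 * 3^3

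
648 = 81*8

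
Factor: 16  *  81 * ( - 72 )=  - 2^7 * 3^6 =- 93312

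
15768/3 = 5256 = 5256.00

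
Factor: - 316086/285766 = -3^1*13^(-1)*29^ ( - 1 )*139^1   =  - 417/377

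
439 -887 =-448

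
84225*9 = 758025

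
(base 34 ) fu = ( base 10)540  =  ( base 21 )14F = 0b1000011100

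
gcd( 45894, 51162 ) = 6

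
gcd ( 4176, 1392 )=1392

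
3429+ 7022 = 10451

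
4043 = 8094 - 4051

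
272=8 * 34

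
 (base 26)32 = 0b1010000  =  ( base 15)55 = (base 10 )80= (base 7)143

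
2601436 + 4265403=6866839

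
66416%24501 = 17414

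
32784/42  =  780 + 4/7   =  780.57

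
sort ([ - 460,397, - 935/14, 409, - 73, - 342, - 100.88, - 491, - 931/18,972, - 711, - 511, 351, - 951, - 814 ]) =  [  -  951,-814, - 711, - 511, - 491 , - 460,  -  342, - 100.88, - 73,-935/14, - 931/18,351, 397, 409,972]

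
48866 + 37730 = 86596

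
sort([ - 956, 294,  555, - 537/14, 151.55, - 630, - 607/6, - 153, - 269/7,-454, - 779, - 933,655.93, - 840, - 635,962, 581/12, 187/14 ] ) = [ -956, - 933, - 840, - 779, - 635,  -  630, - 454, - 153 , - 607/6, - 269/7, - 537/14,  187/14, 581/12,151.55, 294,555,655.93 , 962 ] 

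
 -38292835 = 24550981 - 62843816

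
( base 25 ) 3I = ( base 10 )93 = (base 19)4h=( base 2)1011101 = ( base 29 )36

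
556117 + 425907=982024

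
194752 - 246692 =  - 51940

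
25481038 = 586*43483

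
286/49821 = 286/49821 = 0.01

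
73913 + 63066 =136979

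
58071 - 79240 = -21169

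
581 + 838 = 1419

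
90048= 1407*64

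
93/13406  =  93/13406 = 0.01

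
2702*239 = 645778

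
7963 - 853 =7110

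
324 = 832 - 508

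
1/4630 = 1/4630 = 0.00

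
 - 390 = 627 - 1017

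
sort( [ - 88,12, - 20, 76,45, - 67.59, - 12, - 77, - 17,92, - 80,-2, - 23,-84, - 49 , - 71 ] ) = [ - 88, - 84, -80,-77,  -  71,-67.59, - 49, - 23,-20, - 17, - 12,-2,12,45,  76,92 ]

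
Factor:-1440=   -  2^5*3^2*5^1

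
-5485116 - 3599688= - 9084804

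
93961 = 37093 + 56868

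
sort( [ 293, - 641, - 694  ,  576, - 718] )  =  [ -718, - 694,-641,  293,576 ] 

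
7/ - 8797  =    -  1 + 8790/8797 = - 0.00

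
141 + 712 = 853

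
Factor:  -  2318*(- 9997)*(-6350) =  - 147148842100 = - 2^2*5^2*13^1*19^1*61^1*127^1*769^1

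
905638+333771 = 1239409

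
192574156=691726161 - 499152005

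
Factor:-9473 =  - 9473^1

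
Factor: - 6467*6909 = - 44680503  =  - 3^1*7^2*29^1*47^1*223^1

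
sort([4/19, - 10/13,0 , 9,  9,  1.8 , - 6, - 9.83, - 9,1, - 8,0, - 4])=[ - 9.83, - 9, - 8, - 6 , - 4, - 10/13,0,0,4/19, 1,1.8, 9,9]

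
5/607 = 5/607 = 0.01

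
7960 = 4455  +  3505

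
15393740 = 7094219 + 8299521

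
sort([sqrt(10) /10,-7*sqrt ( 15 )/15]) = [ - 7*sqrt(15) /15 , sqrt( 10 )/10 ]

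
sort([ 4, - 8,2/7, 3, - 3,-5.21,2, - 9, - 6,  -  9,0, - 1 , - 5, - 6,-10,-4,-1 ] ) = [ - 10, - 9, - 9, - 8,  -  6 ,-6, - 5.21,-5, - 4, - 3, - 1, - 1,0, 2/7,2,3, 4] 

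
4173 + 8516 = 12689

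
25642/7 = 25642/7 = 3663.14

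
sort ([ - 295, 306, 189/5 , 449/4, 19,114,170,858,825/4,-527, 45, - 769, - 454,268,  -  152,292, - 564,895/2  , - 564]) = [  -  769, - 564, - 564,-527, -454, - 295, - 152,19 , 189/5, 45,449/4,114, 170, 825/4,268,292 , 306,895/2,858 ] 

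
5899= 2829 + 3070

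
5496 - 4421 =1075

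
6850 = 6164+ 686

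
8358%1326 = 402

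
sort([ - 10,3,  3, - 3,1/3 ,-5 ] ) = [ - 10,-5, - 3, 1/3,3, 3]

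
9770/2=4885 = 4885.00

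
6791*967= 6566897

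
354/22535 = 354/22535 = 0.02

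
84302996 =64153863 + 20149133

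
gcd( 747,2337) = 3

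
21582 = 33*654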